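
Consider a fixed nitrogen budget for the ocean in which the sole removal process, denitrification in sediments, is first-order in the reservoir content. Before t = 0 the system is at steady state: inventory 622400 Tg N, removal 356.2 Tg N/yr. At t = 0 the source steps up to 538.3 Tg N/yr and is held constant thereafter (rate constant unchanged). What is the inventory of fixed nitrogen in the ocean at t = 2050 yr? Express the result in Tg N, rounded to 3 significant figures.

842000 Tg N

The sink rate constant is k = F₀/M₀ = 356.2/622400 = 0.0005723 yr⁻¹.
Solving dM/dt = F₁ − kM with M(0) = M₀ gives M(t) = F₁/k + (M₀ − F₁/k)·e^(−kt).
F₁/k = 538.3/0.0005723 = 940590 Tg N; kt = 0.0005723 × 2050 = 1.173, e^(−kt) = 0.3094.
M(2050) = 940590 + (622400 − 940590) × 0.3094 = 940590 − 98440 = 842150 Tg N.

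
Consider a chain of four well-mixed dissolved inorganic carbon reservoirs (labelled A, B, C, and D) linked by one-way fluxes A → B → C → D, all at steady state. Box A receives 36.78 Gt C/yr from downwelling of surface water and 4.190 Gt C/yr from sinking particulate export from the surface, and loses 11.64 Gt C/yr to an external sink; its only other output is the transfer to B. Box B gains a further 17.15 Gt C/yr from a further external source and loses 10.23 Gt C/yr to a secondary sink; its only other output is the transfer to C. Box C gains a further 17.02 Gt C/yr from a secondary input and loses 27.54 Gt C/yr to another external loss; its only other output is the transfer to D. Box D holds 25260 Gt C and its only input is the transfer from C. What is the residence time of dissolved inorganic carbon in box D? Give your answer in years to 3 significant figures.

982 yr

Box A: F(A→B) = (36.78 + 4.190) − 11.64 = 29.330 Gt C/yr.
Box B: F(B→C) = (29.330 + 17.15) − 10.23 = 36.250 Gt C/yr.
Box C: F(C→D) = (36.250 + 17.02) − 27.54 = 25.730 Gt C/yr.
Box D throughput = its input = 25.730 Gt C/yr; τ = 25260 / 25.730 = 981.7 yr.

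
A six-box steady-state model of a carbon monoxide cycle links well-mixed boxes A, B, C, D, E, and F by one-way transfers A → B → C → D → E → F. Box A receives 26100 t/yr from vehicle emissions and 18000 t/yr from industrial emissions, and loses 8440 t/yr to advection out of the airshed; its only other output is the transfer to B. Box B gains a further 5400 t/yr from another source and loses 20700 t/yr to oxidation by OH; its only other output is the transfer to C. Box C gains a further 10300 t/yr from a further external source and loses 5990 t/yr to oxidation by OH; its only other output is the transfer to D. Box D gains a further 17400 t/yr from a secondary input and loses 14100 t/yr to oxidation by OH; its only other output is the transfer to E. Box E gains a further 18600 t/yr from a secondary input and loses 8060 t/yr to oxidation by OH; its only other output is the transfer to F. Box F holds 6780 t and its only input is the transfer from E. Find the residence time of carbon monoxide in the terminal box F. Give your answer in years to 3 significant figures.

Box A: F(A→B) = (26100 + 18000) − 8440 = 35660 t/yr.
Box B: F(B→C) = (35660 + 5400) − 20700 = 20360 t/yr.
Box C: F(C→D) = (20360 + 10300) − 5990 = 24670 t/yr.
Box D: F(D→E) = (24670 + 17400) − 14100 = 27970 t/yr.
Box E: F(E→F) = (27970 + 18600) − 8060 = 38510 t/yr.
Box F throughput = its input = 38510 t/yr; τ = 6780 / 38510 = 0.1761 yr.

0.176 yr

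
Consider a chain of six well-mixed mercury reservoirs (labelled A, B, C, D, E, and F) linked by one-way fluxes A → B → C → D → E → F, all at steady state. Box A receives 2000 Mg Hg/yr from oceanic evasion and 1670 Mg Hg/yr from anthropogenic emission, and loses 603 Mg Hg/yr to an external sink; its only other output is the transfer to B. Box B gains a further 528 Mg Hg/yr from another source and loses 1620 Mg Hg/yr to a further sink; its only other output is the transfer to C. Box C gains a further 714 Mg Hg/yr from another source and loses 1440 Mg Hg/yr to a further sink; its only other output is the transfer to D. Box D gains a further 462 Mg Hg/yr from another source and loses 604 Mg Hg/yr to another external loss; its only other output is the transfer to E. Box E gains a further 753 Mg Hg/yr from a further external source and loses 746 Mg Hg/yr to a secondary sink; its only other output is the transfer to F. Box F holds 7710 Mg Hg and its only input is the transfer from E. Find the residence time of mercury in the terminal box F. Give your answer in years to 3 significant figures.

6.92 yr

Box A: F(A→B) = (2000 + 1670) − 603 = 3067.0 Mg Hg/yr.
Box B: F(B→C) = (3067.0 + 528) − 1620 = 1975.0 Mg Hg/yr.
Box C: F(C→D) = (1975.0 + 714) − 1440 = 1249.0 Mg Hg/yr.
Box D: F(D→E) = (1249.0 + 462) − 604 = 1107.0 Mg Hg/yr.
Box E: F(E→F) = (1107.0 + 753) − 746 = 1114.0 Mg Hg/yr.
Box F throughput = its input = 1114.0 Mg Hg/yr; τ = 7710 / 1114.0 = 6.921 yr.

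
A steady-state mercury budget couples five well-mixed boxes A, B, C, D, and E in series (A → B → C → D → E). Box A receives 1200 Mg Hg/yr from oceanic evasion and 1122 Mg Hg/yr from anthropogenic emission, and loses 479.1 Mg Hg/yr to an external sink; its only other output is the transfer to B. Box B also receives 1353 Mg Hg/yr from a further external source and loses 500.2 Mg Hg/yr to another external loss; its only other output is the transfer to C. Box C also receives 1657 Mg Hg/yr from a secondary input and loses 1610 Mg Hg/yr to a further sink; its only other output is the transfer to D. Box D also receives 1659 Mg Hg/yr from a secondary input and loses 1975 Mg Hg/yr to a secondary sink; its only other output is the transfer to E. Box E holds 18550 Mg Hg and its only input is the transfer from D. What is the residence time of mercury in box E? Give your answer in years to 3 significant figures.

Box A: F(A→B) = (1200 + 1122) − 479.1 = 1842.9 Mg Hg/yr.
Box B: F(B→C) = (1842.9 + 1353) − 500.2 = 2695.7 Mg Hg/yr.
Box C: F(C→D) = (2695.7 + 1657) − 1610 = 2742.7 Mg Hg/yr.
Box D: F(D→E) = (2742.7 + 1659) − 1975 = 2426.7 Mg Hg/yr.
Box E throughput = its input = 2426.7 Mg Hg/yr; τ = 18550 / 2426.7 = 7.644 yr.

7.64 yr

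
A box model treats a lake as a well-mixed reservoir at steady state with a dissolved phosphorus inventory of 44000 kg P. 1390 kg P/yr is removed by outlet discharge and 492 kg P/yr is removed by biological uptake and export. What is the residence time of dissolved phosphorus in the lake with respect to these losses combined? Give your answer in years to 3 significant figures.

23.4 yr

Total removal = 1390 + 492.0 = 1882.0 kg P/yr.
τ = M / ΣF_out = 44000 / 1882.0 = 23.38 yr.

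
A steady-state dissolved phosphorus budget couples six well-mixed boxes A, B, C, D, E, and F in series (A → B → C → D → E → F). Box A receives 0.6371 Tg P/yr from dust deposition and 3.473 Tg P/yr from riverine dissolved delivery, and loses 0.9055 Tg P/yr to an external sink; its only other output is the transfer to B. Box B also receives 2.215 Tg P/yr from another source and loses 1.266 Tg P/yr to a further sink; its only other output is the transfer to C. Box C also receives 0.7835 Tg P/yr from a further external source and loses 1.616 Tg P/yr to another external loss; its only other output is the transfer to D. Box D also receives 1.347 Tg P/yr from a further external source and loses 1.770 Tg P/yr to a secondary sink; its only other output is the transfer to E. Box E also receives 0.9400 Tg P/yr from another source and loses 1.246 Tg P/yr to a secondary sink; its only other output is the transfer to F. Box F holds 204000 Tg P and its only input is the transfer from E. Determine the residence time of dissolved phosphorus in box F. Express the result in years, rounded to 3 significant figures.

Box A: F(A→B) = (0.6371 + 3.473) − 0.9055 = 3.2046 Tg P/yr.
Box B: F(B→C) = (3.2046 + 2.215) − 1.266 = 4.1536 Tg P/yr.
Box C: F(C→D) = (4.1536 + 0.7835) − 1.616 = 3.3211 Tg P/yr.
Box D: F(D→E) = (3.3211 + 1.347) − 1.770 = 2.8981 Tg P/yr.
Box E: F(E→F) = (2.8981 + 0.9400) − 1.246 = 2.5921 Tg P/yr.
Box F throughput = its input = 2.5921 Tg P/yr; τ = 204000 / 2.5921 = 78700 yr.

78700 yr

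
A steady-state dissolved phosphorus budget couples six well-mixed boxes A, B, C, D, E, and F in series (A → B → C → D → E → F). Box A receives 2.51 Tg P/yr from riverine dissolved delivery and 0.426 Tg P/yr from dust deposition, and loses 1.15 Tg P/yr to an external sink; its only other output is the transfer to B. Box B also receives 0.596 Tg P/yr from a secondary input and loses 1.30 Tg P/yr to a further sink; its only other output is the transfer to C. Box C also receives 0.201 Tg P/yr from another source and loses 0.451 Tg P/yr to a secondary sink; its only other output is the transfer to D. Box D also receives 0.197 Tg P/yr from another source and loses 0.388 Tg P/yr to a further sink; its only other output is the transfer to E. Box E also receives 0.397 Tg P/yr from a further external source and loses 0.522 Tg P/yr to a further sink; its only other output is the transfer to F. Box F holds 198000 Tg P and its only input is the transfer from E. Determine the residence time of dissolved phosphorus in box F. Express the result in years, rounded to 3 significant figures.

Box A: F(A→B) = (2.51 + 0.426) − 1.15 = 1.7860 Tg P/yr.
Box B: F(B→C) = (1.7860 + 0.596) − 1.30 = 1.0820 Tg P/yr.
Box C: F(C→D) = (1.0820 + 0.201) − 0.451 = 0.83200 Tg P/yr.
Box D: F(D→E) = (0.83200 + 0.197) − 0.388 = 0.64100 Tg P/yr.
Box E: F(E→F) = (0.64100 + 0.397) − 0.522 = 0.51600 Tg P/yr.
Box F throughput = its input = 0.51600 Tg P/yr; τ = 198000 / 0.51600 = 383700 yr.

384000 yr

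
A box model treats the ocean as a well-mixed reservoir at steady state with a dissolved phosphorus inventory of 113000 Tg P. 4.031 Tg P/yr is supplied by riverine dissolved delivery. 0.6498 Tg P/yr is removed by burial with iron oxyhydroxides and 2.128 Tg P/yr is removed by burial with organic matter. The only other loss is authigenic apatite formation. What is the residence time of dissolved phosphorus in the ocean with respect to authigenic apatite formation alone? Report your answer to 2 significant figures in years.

At steady state ΣF_in = ΣF_out.
ΣF_in = 4.0310 Tg P/yr.
Authigenic apatite formation flux = ΣF_in − (0.6498 + 2.128) = 4.0310 − 2.778 = 1.253 Tg P/yr.
τ = M / F = 113000 / 1.253 = 90170 yr.

90000 yr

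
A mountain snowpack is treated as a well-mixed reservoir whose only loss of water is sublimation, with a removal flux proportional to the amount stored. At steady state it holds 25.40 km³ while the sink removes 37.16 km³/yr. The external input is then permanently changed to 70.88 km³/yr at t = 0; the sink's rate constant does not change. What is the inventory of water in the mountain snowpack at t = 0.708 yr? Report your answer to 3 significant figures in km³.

40.3 km³

τ = M₀/F₀ = 25.40/37.16 = 0.6835 yr; rate constant k = 1/τ.
New steady state M_∞ = F₁/k = F₁·τ = 70.88 × 0.6835 = 48.449 km³.
M(t) = M_∞ + (M₀ − M_∞)·e^(−t/τ); t/τ = 0.708/0.6835 = 1.036, so e^(−t/τ) = 0.3549.
M(t) = 48.449 − 23.05 × 0.3549 = 40.268 km³.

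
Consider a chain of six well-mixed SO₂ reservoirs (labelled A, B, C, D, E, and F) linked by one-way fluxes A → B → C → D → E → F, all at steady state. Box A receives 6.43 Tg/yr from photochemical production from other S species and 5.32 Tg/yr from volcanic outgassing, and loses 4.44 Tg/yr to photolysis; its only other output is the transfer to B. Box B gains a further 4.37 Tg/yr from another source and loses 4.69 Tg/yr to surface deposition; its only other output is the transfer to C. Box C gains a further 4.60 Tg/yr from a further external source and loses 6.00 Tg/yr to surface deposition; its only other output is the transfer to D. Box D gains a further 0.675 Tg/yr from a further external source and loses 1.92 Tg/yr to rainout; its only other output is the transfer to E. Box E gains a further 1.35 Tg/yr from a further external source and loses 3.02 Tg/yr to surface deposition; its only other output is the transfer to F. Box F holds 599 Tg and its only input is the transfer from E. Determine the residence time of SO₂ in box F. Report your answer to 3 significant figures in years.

Box A: F(A→B) = (6.43 + 5.32) − 4.44 = 7.3100 Tg/yr.
Box B: F(B→C) = (7.3100 + 4.37) − 4.69 = 6.9900 Tg/yr.
Box C: F(C→D) = (6.9900 + 4.60) − 6.00 = 5.5900 Tg/yr.
Box D: F(D→E) = (5.5900 + 0.675) − 1.92 = 4.3450 Tg/yr.
Box E: F(E→F) = (4.3450 + 1.35) − 3.02 = 2.6750 Tg/yr.
Box F throughput = its input = 2.6750 Tg/yr; τ = 599 / 2.6750 = 223.9 yr.

224 yr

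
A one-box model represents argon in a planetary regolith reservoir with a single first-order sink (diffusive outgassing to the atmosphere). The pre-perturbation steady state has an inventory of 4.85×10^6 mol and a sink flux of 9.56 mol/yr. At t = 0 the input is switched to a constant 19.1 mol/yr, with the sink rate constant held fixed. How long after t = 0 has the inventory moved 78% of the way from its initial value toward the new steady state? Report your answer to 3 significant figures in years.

768000 yr

τ = M₀/F₀ = 4.85×10^6/9.56 = 507300 yr.
The remaining gap fraction is e^(−t/τ); 78% covered ⇒ e^(−t/τ) = 0.220.
t = −τ ln(0.220) = 507300 × 1.514 = 768200 yr.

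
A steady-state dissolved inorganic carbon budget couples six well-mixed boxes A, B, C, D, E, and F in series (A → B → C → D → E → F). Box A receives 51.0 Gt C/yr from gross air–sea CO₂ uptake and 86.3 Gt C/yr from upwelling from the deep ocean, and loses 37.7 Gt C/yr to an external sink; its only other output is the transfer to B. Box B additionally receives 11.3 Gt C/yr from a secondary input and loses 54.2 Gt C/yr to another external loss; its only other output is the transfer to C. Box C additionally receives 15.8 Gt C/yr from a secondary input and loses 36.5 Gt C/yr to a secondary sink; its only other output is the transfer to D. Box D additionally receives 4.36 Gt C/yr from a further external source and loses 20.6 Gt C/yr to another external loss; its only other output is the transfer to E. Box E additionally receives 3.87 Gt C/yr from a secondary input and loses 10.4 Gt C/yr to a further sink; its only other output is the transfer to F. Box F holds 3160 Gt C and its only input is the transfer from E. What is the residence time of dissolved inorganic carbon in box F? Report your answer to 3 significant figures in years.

239 yr

Box A: F(A→B) = (51.0 + 86.3) − 37.7 = 99.600 Gt C/yr.
Box B: F(B→C) = (99.600 + 11.3) − 54.2 = 56.700 Gt C/yr.
Box C: F(C→D) = (56.700 + 15.8) − 36.5 = 36.000 Gt C/yr.
Box D: F(D→E) = (36.000 + 4.36) − 20.6 = 19.760 Gt C/yr.
Box E: F(E→F) = (19.760 + 3.87) − 10.4 = 13.230 Gt C/yr.
Box F throughput = its input = 13.230 Gt C/yr; τ = 3160 / 13.230 = 238.9 yr.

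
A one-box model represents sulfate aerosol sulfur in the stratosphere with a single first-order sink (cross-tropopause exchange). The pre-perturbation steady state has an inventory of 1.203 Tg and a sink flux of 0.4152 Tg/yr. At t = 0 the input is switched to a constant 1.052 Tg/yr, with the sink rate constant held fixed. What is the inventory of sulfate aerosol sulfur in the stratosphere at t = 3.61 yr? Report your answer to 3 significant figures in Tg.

2.52 Tg

The sink rate constant is k = F₀/M₀ = 0.4152/1.203 = 0.3451 yr⁻¹.
Solving dM/dt = F₁ − kM with M(0) = M₀ gives M(t) = F₁/k + (M₀ − F₁/k)·e^(−kt).
F₁/k = 1.052/0.3451 = 3.0481 Tg; kt = 0.3451 × 3.61 = 1.246, e^(−kt) = 0.2877.
M(3.61) = 3.0481 + (1.203 − 3.0481) × 0.2877 = 3.0481 − 0.5308 = 2.5173 Tg.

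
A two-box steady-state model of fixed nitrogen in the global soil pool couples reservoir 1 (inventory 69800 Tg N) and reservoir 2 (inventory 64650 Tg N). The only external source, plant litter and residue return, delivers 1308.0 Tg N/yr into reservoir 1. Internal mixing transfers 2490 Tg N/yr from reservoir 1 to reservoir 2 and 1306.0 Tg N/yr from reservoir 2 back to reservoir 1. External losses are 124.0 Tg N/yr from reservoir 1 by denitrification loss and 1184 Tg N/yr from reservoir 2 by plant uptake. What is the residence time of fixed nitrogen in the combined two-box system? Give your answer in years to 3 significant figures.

103 yr

Treat the two boxes together as one reservoir: the mixing fluxes between them are internal recycling, so τ = ΣM / Σ(external losses).
M_total = 69800 + 64650 = 134450 Tg N.
ΣF_external_out = 124.0 + 1184 = 1308.0 Tg N/yr.
τ = M_total / ΣF_ext = 134450 / 1308.0 = 102.8 yr.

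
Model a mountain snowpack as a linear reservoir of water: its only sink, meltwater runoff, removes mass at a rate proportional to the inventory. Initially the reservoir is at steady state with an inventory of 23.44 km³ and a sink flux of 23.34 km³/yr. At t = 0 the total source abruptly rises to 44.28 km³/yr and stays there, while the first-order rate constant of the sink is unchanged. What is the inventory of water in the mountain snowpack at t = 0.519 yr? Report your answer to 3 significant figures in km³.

Residence time τ = M₀/F₀ = 1.004 yr. The eventual steady state is M_∞ = M₀·(F₁/F₀) = 23.44 × 44.28/23.34 = 44.470 km³.
The anomaly ΔM(t) = M(t) − M_∞ decays as ΔM₀·e^(−t/τ) with ΔM₀ = 23.44 − 44.470 = −21.03 km³.
At t = 0.519 yr, e^(−t/τ) = e^(−0.5168) = 0.5964, so ΔM = −12.54 km³ and M = 44.470 − 12.54 = 31.927 km³.

31.9 km³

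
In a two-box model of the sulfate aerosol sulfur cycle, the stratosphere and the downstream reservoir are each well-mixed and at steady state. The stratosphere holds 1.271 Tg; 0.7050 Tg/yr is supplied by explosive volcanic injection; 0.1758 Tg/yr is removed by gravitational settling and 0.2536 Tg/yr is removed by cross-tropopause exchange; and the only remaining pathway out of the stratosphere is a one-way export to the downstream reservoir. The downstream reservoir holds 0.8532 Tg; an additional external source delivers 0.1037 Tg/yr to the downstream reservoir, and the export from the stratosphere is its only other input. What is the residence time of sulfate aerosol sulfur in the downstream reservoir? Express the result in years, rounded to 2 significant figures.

2.2 yr

Balance the stratosphere: ΣF_in = 0.70500 Tg/yr.
Export to the downstream reservoir = ΣF_in − (0.1758 + 0.2536) = 0.27560 Tg/yr.
Total input to the downstream reservoir = 0.27560 + 0.1037 = 0.37930 Tg/yr; at steady state this equals its total output.
τ = M / F = 0.8532 / 0.37930 = 2.249 yr.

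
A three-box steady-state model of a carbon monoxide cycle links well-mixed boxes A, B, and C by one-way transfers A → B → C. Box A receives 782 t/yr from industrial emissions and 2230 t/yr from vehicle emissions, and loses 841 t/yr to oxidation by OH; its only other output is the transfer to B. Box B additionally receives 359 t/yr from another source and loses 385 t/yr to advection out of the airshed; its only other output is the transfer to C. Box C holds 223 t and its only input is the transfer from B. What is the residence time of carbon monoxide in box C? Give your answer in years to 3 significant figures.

Box A: F(A→B) = (782 + 2230) − 841 = 2171.0 t/yr.
Box B: F(B→C) = (2171.0 + 359) − 385 = 2145.0 t/yr.
Box C throughput = its input = 2145.0 t/yr; τ = 223 / 2145.0 = 0.1040 yr.

0.104 yr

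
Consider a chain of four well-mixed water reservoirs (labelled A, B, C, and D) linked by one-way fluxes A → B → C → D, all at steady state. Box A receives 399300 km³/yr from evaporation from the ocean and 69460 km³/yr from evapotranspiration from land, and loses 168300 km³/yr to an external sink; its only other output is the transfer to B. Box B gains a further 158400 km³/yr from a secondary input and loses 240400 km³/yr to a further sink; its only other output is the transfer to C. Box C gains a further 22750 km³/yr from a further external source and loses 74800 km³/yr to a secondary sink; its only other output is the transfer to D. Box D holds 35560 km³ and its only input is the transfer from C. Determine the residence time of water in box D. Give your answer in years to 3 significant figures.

Box A: F(A→B) = (399300 + 69460) − 168300 = 300460 km³/yr.
Box B: F(B→C) = (300460 + 158400) − 240400 = 218460 km³/yr.
Box C: F(C→D) = (218460 + 22750) − 74800 = 166410 km³/yr.
Box D throughput = its input = 166410 km³/yr; τ = 35560 / 166410 = 0.2137 yr.

0.214 yr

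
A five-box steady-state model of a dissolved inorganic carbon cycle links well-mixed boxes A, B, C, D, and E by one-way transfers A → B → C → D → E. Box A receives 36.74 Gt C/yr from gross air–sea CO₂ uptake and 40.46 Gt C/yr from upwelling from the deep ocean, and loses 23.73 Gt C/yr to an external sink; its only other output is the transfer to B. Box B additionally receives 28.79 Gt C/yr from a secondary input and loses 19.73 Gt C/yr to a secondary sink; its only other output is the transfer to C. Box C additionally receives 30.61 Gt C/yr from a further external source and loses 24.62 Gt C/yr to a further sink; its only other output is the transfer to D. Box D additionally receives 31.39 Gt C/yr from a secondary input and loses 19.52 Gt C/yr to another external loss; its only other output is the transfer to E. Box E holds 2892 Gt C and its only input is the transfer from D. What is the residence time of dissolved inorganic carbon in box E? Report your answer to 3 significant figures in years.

36.0 yr

Box A: F(A→B) = (36.74 + 40.46) − 23.73 = 53.470 Gt C/yr.
Box B: F(B→C) = (53.470 + 28.79) − 19.73 = 62.530 Gt C/yr.
Box C: F(C→D) = (62.530 + 30.61) − 24.62 = 68.520 Gt C/yr.
Box D: F(D→E) = (68.520 + 31.39) − 19.52 = 80.390 Gt C/yr.
Box E throughput = its input = 80.390 Gt C/yr; τ = 2892 / 80.390 = 35.97 yr.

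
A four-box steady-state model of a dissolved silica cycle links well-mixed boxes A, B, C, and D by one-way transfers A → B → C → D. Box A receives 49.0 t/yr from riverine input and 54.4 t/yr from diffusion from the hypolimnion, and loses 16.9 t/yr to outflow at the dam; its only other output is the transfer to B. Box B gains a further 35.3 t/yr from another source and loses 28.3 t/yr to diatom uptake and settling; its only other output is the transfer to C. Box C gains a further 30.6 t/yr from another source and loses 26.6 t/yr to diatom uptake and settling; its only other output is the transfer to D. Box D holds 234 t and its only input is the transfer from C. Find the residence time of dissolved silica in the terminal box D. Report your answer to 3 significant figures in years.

2.40 yr

Box A: F(A→B) = (49.0 + 54.4) − 16.9 = 86.500 t/yr.
Box B: F(B→C) = (86.500 + 35.3) − 28.3 = 93.500 t/yr.
Box C: F(C→D) = (93.500 + 30.6) − 26.6 = 97.500 t/yr.
Box D throughput = its input = 97.500 t/yr; τ = 234 / 97.500 = 2.400 yr.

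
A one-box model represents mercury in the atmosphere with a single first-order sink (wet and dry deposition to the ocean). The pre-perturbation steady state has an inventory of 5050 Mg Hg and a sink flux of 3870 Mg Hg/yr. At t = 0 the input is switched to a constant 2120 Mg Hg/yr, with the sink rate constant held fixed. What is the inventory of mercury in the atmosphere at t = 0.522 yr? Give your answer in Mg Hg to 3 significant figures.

4300 Mg Hg

The sink rate constant is k = F₀/M₀ = 3870/5050 = 0.7663 yr⁻¹.
Solving dM/dt = F₁ − kM with M(0) = M₀ gives M(t) = F₁/k + (M₀ − F₁/k)·e^(−kt).
F₁/k = 2120/0.7663 = 2766.4 Mg Hg; kt = 0.7663 × 0.522 = 0.4000, e^(−kt) = 0.6703.
M(0.522) = 2766.4 + (5050 − 2766.4) × 0.6703 = 2766.4 + 1531 = 4297.1 Mg Hg.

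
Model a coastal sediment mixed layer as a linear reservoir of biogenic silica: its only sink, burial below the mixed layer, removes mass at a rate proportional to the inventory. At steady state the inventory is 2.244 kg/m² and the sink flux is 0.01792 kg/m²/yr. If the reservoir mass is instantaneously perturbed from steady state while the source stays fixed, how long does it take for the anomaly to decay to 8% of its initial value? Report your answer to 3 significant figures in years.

For a linear reservoir the anomaly decays as exp(−t/τ) with τ = M/F = 2.244/0.01792 = 125.2 yr.
exp(−t/τ) = 0.08 ⇒ t = −τ ln(0.08) = 125.2 × 2.526 = 316.3 yr.

316 yr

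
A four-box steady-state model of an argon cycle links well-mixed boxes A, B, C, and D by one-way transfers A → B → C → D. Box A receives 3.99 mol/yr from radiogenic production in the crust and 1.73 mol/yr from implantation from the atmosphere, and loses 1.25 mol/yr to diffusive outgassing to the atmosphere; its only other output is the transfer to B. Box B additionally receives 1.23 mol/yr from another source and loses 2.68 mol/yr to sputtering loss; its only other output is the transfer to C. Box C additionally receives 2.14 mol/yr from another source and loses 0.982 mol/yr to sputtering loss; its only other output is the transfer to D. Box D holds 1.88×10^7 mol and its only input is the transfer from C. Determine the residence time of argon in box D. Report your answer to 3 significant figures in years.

Box A: F(A→B) = (3.99 + 1.73) − 1.25 = 4.4700 mol/yr.
Box B: F(B→C) = (4.4700 + 1.23) − 2.68 = 3.0200 mol/yr.
Box C: F(C→D) = (3.0200 + 2.14) − 0.982 = 4.1780 mol/yr.
Box D throughput = its input = 4.1780 mol/yr; τ = 1.88×10^7 / 4.1780 = 4.500×10^6 yr.

4.50×10^6 yr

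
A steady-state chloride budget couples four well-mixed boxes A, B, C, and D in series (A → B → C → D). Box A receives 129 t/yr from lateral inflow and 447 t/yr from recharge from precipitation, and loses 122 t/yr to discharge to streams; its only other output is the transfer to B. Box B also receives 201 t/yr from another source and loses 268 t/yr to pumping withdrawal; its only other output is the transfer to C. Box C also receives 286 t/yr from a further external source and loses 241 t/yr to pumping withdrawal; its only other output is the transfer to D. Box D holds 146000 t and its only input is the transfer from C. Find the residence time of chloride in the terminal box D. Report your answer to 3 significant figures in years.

Box A: F(A→B) = (129 + 447) − 122 = 454.00 t/yr.
Box B: F(B→C) = (454.00 + 201) − 268 = 387.00 t/yr.
Box C: F(C→D) = (387.00 + 286) − 241 = 432.00 t/yr.
Box D throughput = its input = 432.00 t/yr; τ = 146000 / 432.00 = 338.0 yr.

338 yr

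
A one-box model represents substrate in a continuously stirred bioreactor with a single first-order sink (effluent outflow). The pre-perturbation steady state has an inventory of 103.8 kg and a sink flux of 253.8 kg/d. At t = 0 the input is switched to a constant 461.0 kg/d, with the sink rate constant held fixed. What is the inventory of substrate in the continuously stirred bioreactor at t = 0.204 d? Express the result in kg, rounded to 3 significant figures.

τ = M₀/F₀ = 103.8/253.8 = 0.4090 d; rate constant k = 1/τ.
New steady state M_∞ = F₁/k = F₁·τ = 461.0 × 0.4090 = 188.54 kg.
M(t) = M_∞ + (M₀ − M_∞)·e^(−t/τ); t/τ = 0.204/0.4090 = 0.4988, so e^(−t/τ) = 0.6073.
M(t) = 188.54 − 84.74 × 0.6073 = 137.08 kg.

137 kg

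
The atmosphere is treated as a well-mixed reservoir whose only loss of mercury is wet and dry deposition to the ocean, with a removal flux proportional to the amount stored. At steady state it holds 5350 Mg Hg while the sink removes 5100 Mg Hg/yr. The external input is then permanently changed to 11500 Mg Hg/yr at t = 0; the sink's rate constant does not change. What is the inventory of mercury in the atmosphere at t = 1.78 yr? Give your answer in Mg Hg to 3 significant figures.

τ = M₀/F₀ = 5350/5100 = 1.049 yr; rate constant k = 1/τ.
New steady state M_∞ = F₁/k = F₁·τ = 11500 × 1.049 = 12064 Mg Hg.
M(t) = M_∞ + (M₀ − M_∞)·e^(−t/τ); t/τ = 1.78/1.049 = 1.697, so e^(−t/τ) = 0.1833.
M(t) = 12064 − 6714 × 0.1833 = 10833 Mg Hg.

10800 Mg Hg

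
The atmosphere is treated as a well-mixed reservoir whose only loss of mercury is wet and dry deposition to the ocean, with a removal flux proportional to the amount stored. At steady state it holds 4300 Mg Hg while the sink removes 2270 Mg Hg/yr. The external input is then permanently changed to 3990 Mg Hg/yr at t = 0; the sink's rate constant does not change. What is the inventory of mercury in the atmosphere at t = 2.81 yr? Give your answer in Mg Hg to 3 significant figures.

6820 Mg Hg

τ = M₀/F₀ = 4300/2270 = 1.894 yr; rate constant k = 1/τ.
New steady state M_∞ = F₁/k = F₁·τ = 3990 × 1.894 = 7558.1 Mg Hg.
M(t) = M_∞ + (M₀ − M_∞)·e^(−t/τ); t/τ = 2.81/1.894 = 1.483, so e^(−t/τ) = 0.2269.
M(t) = 7558.1 − 3258 × 0.2269 = 6819.0 Mg Hg.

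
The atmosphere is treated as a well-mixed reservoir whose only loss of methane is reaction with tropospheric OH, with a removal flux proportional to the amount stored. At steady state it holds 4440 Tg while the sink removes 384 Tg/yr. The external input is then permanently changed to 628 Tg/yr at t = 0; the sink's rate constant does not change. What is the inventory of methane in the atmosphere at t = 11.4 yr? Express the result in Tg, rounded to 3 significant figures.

The sink rate constant is k = F₀/M₀ = 384/4440 = 0.08649 yr⁻¹.
Solving dM/dt = F₁ − kM with M(0) = M₀ gives M(t) = F₁/k + (M₀ − F₁/k)·e^(−kt).
F₁/k = 628/0.08649 = 7261.2 Tg; kt = 0.08649 × 11.4 = 0.9859, e^(−kt) = 0.3731.
M(11.4) = 7261.2 + (4440 − 7261.2) × 0.3731 = 7261.2 − 1053 = 6208.7 Tg.

6210 Tg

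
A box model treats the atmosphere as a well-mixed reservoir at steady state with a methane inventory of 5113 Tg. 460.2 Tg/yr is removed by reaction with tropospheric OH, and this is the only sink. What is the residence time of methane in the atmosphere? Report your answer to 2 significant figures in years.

τ = M / F = 5113 / 460.2 = 11.11 yr.

11 yr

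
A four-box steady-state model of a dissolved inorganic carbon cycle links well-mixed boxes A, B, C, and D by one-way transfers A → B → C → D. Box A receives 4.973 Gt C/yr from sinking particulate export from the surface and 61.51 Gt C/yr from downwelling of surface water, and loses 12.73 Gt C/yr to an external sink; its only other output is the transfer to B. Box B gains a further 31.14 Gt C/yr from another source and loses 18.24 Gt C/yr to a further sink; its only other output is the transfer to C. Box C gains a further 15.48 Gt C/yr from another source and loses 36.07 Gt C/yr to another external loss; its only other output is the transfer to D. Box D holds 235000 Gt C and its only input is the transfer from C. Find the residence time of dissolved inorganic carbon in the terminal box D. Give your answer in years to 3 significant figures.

Box A: F(A→B) = (4.973 + 61.51) − 12.73 = 53.753 Gt C/yr.
Box B: F(B→C) = (53.753 + 31.14) − 18.24 = 66.653 Gt C/yr.
Box C: F(C→D) = (66.653 + 15.48) − 36.07 = 46.063 Gt C/yr.
Box D throughput = its input = 46.063 Gt C/yr; τ = 235000 / 46.063 = 5102 yr.

5100 yr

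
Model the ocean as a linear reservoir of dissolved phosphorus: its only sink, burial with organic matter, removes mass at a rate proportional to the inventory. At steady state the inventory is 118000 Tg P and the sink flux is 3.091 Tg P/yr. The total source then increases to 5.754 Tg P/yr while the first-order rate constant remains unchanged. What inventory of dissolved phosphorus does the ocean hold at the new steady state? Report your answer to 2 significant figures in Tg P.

220000 Tg P

Rate constant k = F/M = 3.091 / 118000 = 2.619×10^-5 yr⁻¹.
At the new steady state, source = k·M_new ⇒ M_new = 5.754 / 2.619×10^-5 = 219700 Tg P.
(Equivalently M_new = M × F_new/F_old = 118000 × 5.754/3.091.)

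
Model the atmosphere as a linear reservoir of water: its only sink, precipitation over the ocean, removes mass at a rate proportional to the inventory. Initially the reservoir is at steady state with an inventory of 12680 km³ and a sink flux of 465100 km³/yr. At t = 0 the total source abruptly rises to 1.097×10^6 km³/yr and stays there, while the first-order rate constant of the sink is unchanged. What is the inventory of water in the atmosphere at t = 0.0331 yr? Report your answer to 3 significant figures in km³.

The sink rate constant is k = F₀/M₀ = 465100/12680 = 36.68 yr⁻¹.
Solving dM/dt = F₁ − kM with M(0) = M₀ gives M(t) = F₁/k + (M₀ − F₁/k)·e^(−kt).
F₁/k = 1.097×10^6/36.68 = 29907 km³; kt = 36.68 × 0.0331 = 1.214, e^(−kt) = 0.2970.
M(0.0331) = 29907 + (12680 − 29907) × 0.2970 = 29907 − 5116 = 24791 km³.

24800 km³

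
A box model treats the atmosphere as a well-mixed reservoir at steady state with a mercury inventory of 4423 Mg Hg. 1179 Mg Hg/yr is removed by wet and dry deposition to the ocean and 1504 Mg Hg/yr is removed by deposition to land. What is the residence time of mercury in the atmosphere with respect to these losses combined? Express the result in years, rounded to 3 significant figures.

1.65 yr

Total removal = 1179 + 1504 = 2683.0 Mg Hg/yr.
τ = M / ΣF_out = 4423 / 2683.0 = 1.649 yr.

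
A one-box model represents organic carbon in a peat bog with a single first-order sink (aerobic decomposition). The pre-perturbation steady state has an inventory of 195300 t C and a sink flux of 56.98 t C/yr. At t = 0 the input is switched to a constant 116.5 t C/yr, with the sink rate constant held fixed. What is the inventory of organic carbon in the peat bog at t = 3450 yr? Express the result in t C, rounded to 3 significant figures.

325000 t C

The sink rate constant is k = F₀/M₀ = 56.98/195300 = 0.0002918 yr⁻¹.
Solving dM/dt = F₁ − kM with M(0) = M₀ gives M(t) = F₁/k + (M₀ − F₁/k)·e^(−kt).
F₁/k = 116.5/0.0002918 = 399310 t C; kt = 0.0002918 × 3450 = 1.007, e^(−kt) = 0.3655.
M(3450) = 399310 + (195300 − 399310) × 0.3655 = 399310 − 74560 = 324750 t C.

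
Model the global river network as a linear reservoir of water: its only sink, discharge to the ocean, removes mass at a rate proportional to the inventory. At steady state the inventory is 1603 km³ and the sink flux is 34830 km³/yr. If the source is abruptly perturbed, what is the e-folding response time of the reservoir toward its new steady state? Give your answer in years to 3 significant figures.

For a linear reservoir the response time equals the residence time τ = M/F.
τ = 1603 / 34830 = 0.04602 yr.

0.0460 yr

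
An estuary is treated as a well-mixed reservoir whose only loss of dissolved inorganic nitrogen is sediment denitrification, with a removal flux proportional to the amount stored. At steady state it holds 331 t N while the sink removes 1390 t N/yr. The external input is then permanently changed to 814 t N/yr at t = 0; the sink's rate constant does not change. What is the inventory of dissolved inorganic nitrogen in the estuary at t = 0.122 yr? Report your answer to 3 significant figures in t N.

Residence time τ = M₀/F₀ = 0.2381 yr. The eventual steady state is M_∞ = M₀·(F₁/F₀) = 331 × 814/1390 = 193.84 t N.
The anomaly ΔM(t) = M(t) − M_∞ decays as ΔM₀·e^(−t/τ) with ΔM₀ = 331 − 193.84 = 137.2 t N.
At t = 0.122 yr, e^(−t/τ) = e^(−0.5123) = 0.5991, so ΔM = 82.17 t N and M = 193.84 + 82.17 = 276.01 t N.

276 t N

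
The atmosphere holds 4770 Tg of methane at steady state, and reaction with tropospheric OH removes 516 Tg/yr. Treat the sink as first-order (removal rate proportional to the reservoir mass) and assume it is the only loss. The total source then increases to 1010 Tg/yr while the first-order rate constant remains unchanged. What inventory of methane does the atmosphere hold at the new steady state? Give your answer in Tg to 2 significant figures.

Rate constant k = F/M = 516 / 4770 = 0.1082 yr⁻¹.
At the new steady state, source = k·M_new ⇒ M_new = 1010 / 0.1082 = 9337 Tg.
(Equivalently M_new = M × F_new/F_old = 4770 × 1010/516.)

9300 Tg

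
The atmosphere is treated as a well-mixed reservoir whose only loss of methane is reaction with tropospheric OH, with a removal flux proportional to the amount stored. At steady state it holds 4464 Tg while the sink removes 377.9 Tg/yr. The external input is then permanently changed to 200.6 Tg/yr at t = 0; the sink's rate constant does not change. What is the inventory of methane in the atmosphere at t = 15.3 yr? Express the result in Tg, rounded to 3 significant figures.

2940 Tg

The sink rate constant is k = F₀/M₀ = 377.9/4464 = 0.08466 yr⁻¹.
Solving dM/dt = F₁ − kM with M(0) = M₀ gives M(t) = F₁/k + (M₀ − F₁/k)·e^(−kt).
F₁/k = 200.6/0.08466 = 2369.6 Tg; kt = 0.08466 × 15.3 = 1.295, e^(−kt) = 0.2738.
M(15.3) = 2369.6 + (4464 − 2369.6) × 0.2738 = 2369.6 + 573.5 = 2943.1 Tg.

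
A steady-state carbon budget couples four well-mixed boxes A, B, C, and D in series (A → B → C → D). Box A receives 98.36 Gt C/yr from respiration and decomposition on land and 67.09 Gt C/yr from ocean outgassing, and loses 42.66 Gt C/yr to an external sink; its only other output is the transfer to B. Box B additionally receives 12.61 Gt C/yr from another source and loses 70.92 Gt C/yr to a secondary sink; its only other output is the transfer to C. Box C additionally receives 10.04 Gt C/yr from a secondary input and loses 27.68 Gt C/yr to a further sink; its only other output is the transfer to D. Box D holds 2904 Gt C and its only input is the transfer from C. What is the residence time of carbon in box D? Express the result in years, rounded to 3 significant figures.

62.0 yr

Box A: F(A→B) = (98.36 + 67.09) − 42.66 = 122.79 Gt C/yr.
Box B: F(B→C) = (122.79 + 12.61) − 70.92 = 64.480 Gt C/yr.
Box C: F(C→D) = (64.480 + 10.04) − 27.68 = 46.840 Gt C/yr.
Box D throughput = its input = 46.840 Gt C/yr; τ = 2904 / 46.840 = 62.00 yr.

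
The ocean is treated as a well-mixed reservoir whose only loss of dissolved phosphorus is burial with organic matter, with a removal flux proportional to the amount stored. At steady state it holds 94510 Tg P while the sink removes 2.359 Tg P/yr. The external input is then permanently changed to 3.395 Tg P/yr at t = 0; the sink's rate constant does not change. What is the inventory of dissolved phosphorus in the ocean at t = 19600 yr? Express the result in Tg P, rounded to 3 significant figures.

111000 Tg P

τ = M₀/F₀ = 94510/2.359 = 40060 yr; rate constant k = 1/τ.
New steady state M_∞ = F₁/k = F₁·τ = 3.395 × 40060 = 136020 Tg P.
M(t) = M_∞ + (M₀ − M_∞)·e^(−t/τ); t/τ = 19600/40060 = 0.4892, so e^(−t/τ) = 0.6131.
M(t) = 136020 − 41510 × 0.6131 = 110570 Tg P.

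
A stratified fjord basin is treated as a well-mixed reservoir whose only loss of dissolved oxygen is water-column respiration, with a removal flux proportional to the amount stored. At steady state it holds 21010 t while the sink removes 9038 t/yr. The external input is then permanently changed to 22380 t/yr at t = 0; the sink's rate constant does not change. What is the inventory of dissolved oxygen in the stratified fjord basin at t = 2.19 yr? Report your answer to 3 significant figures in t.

39900 t

τ = M₀/F₀ = 21010/9038 = 2.325 yr; rate constant k = 1/τ.
New steady state M_∞ = F₁/k = F₁·τ = 22380 × 2.325 = 52025 t.
M(t) = M_∞ + (M₀ − M_∞)·e^(−t/τ); t/τ = 2.19/2.325 = 0.9421, so e^(−t/τ) = 0.3898.
M(t) = 52025 − 31020 × 0.3898 = 39935 t.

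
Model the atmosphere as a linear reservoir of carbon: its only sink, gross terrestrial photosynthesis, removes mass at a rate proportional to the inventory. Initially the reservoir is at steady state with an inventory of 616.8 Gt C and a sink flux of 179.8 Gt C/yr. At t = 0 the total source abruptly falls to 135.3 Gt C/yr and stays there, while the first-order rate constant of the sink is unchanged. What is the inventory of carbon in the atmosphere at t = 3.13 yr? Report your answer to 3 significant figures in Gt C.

The sink rate constant is k = F₀/M₀ = 179.8/616.8 = 0.2915 yr⁻¹.
Solving dM/dt = F₁ − kM with M(0) = M₀ gives M(t) = F₁/k + (M₀ − F₁/k)·e^(−kt).
F₁/k = 135.3/0.2915 = 464.14 Gt C; kt = 0.2915 × 3.13 = 0.9124, e^(−kt) = 0.4016.
M(3.13) = 464.14 + (616.8 − 464.14) × 0.4016 = 464.14 + 61.30 = 525.44 Gt C.

525 Gt C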